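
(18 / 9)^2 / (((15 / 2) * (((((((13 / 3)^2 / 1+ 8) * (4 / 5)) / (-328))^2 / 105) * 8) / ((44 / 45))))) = 93194640 / 58081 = 1604.56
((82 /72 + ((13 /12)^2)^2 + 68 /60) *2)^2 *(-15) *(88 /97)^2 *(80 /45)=-17324566473841 /14815787760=-1169.33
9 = 9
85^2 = 7225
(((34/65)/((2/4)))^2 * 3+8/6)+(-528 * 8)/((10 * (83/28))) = -137.88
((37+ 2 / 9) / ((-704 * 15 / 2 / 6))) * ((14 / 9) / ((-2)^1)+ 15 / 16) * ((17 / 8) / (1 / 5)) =-130985 / 1824768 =-0.07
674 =674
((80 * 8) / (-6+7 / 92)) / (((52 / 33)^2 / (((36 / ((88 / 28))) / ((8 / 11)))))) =-12623688 / 18421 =-685.29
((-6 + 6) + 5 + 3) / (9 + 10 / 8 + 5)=32 / 61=0.52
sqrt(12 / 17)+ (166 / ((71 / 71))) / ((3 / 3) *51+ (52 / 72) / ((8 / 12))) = 2 *sqrt(51) / 17+ 1992 / 625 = 4.03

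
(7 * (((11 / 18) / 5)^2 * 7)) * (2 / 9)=5929 / 36450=0.16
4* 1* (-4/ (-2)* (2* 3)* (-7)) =-336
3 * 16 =48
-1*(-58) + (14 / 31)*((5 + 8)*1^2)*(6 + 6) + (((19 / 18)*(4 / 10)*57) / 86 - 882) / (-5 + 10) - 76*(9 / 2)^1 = -77958989 / 199950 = -389.89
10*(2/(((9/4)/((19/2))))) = 760/9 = 84.44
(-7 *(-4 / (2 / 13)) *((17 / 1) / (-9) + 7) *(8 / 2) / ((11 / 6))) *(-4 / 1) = -267904 / 33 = -8118.30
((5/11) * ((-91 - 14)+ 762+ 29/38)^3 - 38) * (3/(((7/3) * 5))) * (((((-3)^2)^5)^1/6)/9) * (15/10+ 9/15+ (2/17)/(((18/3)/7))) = 83500089730459631397/1026106400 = 81375664093.37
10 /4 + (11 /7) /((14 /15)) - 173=-8272 /49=-168.82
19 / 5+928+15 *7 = 5184 / 5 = 1036.80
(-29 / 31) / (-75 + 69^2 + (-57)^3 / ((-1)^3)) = -29 / 5886249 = -0.00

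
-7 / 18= -0.39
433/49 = 8.84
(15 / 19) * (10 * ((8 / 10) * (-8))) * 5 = -252.63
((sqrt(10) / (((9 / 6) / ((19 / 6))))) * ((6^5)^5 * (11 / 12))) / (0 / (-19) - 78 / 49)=-449312623016219246592 * sqrt(10) / 13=-109296251553526684652.47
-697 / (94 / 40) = -13940 / 47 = -296.60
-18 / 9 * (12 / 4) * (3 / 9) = -2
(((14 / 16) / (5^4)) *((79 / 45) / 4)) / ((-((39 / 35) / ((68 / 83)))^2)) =-7831033 / 23575880250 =-0.00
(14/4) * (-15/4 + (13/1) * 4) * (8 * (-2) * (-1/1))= 2702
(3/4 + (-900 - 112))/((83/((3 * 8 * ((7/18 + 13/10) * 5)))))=-614840/249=-2469.24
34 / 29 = 1.17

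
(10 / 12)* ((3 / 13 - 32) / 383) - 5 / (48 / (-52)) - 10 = -277975 / 59748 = -4.65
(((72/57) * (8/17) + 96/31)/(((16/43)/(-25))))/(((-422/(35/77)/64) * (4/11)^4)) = 977.76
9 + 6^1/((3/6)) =21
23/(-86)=-23/86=-0.27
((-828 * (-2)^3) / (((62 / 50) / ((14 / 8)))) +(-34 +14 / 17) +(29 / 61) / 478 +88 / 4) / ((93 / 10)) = 1004.00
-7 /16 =-0.44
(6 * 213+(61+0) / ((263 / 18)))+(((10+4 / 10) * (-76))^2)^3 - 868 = 1001976103451233621276032 / 4109375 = 243826884490034037.12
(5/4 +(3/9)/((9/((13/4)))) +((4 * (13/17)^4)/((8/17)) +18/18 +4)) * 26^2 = 6271.28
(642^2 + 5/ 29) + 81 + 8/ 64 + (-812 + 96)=95474797/ 232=411529.30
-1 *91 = -91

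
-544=-544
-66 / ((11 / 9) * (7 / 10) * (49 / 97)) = -52380 / 343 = -152.71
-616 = -616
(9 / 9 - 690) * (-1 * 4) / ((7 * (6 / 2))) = 2756 / 21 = 131.24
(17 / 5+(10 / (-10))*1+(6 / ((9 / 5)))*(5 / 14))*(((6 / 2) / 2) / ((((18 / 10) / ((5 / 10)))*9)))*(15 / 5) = 377 / 756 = 0.50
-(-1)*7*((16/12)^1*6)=56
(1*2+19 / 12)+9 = 151 / 12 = 12.58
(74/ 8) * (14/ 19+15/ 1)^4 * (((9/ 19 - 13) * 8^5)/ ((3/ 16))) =-9225148390651461632/ 7428297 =-1241892777126.64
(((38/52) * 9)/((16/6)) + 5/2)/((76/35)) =36155/15808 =2.29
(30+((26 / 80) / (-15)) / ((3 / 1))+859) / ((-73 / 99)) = -17602057 / 14600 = -1205.62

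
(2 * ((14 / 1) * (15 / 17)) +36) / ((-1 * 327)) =-344 / 1853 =-0.19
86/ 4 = 43/ 2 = 21.50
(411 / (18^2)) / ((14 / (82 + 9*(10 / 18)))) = 7.88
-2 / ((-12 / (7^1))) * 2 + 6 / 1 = 25 / 3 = 8.33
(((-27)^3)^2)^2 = 150094635296999121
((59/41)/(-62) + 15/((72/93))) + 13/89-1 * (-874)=808572673/904952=893.50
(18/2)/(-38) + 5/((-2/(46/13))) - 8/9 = -44335/4446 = -9.97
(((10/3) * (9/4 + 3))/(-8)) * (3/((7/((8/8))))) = -15/16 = -0.94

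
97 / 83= 1.17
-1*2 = -2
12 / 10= 6 / 5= 1.20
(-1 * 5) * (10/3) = -50/3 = -16.67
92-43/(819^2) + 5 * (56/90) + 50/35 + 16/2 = 70121099/670761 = 104.54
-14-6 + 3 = -17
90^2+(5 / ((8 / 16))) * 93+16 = 9046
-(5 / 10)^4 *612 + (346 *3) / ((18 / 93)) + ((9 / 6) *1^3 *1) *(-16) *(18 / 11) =232561 / 44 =5285.48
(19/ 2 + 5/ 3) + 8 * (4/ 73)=5083/ 438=11.61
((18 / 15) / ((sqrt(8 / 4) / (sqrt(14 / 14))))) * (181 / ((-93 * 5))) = -181 * sqrt(2) / 775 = -0.33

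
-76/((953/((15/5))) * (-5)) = 228/4765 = 0.05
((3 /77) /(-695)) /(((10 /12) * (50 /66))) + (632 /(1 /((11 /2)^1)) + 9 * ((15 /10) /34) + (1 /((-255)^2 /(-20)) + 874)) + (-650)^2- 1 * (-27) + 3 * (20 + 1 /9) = 2701206199386559 /6326932500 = 426937.73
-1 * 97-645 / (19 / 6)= -5713 / 19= -300.68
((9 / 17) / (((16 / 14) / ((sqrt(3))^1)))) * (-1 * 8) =-63 * sqrt(3) / 17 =-6.42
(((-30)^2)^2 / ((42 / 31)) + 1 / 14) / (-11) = -8370001 / 154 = -54350.66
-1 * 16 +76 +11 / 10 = 611 / 10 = 61.10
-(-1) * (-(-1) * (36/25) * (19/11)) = 2.49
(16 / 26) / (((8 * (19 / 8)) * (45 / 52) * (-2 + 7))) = 32 / 4275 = 0.01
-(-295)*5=1475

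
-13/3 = -4.33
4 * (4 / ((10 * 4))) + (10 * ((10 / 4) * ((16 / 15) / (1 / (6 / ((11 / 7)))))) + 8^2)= 9142 / 55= 166.22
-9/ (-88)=9/ 88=0.10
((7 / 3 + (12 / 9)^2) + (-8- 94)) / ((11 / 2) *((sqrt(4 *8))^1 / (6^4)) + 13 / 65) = -102759840 / 206927 + 8721900 *sqrt(2) / 206927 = -436.99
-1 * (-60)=60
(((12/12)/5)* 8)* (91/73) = 728/365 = 1.99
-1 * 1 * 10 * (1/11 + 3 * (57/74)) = -9775/407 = -24.02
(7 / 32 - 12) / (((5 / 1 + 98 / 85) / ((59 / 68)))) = -111215 / 66944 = -1.66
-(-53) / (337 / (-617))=-32701 / 337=-97.04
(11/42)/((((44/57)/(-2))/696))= -3306/7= -472.29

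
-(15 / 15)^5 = -1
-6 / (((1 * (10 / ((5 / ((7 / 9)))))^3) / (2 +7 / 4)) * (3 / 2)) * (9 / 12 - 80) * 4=1263.26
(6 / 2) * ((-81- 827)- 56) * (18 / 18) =-2892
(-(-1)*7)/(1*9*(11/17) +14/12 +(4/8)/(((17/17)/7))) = 357/535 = 0.67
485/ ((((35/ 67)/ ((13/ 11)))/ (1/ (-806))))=-6499/ 4774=-1.36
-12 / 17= -0.71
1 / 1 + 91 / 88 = 179 / 88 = 2.03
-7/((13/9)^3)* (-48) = 244944/2197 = 111.49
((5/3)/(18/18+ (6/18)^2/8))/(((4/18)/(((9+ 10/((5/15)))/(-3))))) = -7020/73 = -96.16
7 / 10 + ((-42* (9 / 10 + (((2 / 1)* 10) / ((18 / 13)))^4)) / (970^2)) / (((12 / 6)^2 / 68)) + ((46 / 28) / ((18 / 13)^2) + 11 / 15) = -4428467086909 / 144042381000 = -30.74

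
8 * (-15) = -120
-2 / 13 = -0.15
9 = 9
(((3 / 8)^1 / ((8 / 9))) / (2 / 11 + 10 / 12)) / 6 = 297 / 4288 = 0.07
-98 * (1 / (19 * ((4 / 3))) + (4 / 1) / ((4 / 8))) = -29939 / 38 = -787.87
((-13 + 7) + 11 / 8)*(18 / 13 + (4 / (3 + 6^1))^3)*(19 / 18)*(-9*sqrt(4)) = 4904831 / 37908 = 129.39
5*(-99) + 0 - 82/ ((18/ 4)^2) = -499.05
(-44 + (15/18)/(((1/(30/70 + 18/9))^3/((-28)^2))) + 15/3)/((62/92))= 9002246/651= 13828.33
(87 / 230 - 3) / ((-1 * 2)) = 603 / 460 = 1.31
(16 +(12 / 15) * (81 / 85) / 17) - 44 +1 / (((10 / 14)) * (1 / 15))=-6.96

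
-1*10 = -10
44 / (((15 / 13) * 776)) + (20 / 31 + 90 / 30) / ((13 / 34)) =11237849 / 1172730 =9.58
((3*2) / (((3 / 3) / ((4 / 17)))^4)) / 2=768 / 83521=0.01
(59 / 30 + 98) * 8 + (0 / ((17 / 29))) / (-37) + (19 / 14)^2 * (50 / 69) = 27084109 / 33810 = 801.07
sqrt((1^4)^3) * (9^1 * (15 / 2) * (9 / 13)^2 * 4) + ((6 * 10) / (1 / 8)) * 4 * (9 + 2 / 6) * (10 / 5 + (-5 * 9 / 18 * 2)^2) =81790830 / 169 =483969.41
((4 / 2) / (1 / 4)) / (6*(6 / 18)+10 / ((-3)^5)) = 486 / 119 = 4.08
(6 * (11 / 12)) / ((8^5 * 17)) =11 / 1114112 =0.00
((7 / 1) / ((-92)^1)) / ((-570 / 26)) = 91 / 26220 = 0.00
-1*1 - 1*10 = -11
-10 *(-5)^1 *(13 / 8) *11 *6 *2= 10725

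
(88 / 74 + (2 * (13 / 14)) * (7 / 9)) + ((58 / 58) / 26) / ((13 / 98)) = 164530 / 56277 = 2.92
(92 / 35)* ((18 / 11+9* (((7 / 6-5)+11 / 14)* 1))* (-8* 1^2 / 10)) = 730848 / 13475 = 54.24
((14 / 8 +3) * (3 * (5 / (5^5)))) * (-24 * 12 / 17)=-4104 / 10625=-0.39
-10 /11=-0.91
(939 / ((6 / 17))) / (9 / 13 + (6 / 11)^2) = 8369933 / 3114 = 2687.84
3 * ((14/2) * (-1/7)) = -3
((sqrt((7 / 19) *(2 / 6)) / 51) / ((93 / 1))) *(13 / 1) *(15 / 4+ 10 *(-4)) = -1885 *sqrt(399) / 1081404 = -0.03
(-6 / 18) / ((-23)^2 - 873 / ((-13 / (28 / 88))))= -286 / 472215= -0.00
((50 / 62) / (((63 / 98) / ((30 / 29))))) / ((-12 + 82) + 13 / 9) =10500 / 578057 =0.02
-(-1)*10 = 10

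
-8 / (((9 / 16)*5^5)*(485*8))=-16 / 13640625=-0.00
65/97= 0.67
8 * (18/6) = 24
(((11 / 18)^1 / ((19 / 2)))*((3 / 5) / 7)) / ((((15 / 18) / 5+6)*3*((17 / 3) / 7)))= 22 / 59755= 0.00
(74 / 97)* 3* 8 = 1776 / 97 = 18.31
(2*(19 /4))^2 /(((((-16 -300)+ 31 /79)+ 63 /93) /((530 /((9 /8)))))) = -234283585 /1735344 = -135.01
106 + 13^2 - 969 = -694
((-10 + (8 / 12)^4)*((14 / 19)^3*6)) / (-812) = 155624 / 5370597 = 0.03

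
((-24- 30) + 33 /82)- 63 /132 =-54.07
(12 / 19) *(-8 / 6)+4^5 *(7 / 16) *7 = 59568 / 19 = 3135.16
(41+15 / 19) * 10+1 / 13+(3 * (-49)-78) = 47664 / 247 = 192.97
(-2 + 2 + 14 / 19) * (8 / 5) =112 / 95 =1.18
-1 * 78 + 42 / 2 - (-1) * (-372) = -429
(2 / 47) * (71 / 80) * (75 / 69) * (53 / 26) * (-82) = -771415 / 112424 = -6.86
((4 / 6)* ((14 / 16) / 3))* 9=7 / 4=1.75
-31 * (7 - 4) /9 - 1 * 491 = -1504 /3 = -501.33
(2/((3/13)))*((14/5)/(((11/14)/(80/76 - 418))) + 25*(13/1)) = -31540262/3135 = -10060.69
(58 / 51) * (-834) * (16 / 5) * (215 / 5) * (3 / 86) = -386976 / 85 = -4552.66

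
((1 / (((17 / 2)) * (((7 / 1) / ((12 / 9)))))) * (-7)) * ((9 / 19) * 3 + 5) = -976 / 969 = -1.01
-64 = -64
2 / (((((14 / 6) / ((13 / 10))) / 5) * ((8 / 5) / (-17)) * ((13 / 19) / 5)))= -24225 / 56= -432.59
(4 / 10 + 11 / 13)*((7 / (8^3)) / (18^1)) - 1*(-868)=868.00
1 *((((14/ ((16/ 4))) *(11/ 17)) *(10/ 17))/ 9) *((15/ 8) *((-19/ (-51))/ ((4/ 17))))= 36575/ 83232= 0.44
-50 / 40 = -5 / 4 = -1.25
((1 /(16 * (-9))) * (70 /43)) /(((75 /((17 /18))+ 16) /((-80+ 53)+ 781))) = -224315 /2510856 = -0.09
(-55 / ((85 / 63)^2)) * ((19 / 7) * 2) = -237006 / 1445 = -164.02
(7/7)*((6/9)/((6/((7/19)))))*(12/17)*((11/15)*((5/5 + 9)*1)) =616/2907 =0.21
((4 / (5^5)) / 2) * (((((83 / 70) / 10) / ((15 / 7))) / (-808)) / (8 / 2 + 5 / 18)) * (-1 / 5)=249 / 121515625000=0.00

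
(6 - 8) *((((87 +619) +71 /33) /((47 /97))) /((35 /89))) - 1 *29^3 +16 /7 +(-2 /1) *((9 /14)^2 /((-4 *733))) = -70903110323917 /2228290680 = -31819.51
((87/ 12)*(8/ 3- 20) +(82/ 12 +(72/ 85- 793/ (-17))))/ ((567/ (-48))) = 6.04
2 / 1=2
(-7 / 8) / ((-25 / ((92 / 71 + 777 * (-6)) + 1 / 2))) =-4632243 / 28400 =-163.11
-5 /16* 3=-0.94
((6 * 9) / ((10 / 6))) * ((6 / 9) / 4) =27 / 5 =5.40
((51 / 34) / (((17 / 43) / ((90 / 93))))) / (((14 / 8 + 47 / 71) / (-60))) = -91.34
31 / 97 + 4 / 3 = 481 / 291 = 1.65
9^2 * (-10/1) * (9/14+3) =-20655/7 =-2950.71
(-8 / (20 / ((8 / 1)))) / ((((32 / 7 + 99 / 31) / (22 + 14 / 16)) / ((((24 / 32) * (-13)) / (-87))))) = -1.06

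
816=816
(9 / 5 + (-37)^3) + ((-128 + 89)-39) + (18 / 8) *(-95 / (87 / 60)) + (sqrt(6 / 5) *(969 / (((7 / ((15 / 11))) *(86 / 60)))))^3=2951762.93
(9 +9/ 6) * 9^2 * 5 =8505/ 2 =4252.50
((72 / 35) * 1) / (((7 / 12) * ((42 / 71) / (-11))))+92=45316 / 1715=26.42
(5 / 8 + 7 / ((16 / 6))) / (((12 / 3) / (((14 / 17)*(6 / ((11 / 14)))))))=5.11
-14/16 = -7/8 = -0.88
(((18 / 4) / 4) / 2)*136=153 / 2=76.50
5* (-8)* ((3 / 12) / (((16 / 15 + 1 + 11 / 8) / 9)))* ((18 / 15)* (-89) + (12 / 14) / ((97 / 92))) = 777224160 / 280427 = 2771.57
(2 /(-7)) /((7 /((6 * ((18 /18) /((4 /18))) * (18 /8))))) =-243 /98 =-2.48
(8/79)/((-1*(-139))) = 8/10981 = 0.00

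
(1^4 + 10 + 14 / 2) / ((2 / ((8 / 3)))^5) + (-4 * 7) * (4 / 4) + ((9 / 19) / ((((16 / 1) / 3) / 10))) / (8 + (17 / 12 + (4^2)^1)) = 2997043 / 62586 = 47.89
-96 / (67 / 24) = -2304 / 67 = -34.39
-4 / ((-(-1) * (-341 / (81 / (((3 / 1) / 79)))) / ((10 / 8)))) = 10665 / 341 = 31.28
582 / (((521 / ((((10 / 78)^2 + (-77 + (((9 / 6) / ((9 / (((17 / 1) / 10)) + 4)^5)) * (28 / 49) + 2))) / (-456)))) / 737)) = 2809880945578777945501 / 20755538651778211008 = 135.38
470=470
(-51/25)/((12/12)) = -51/25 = -2.04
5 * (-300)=-1500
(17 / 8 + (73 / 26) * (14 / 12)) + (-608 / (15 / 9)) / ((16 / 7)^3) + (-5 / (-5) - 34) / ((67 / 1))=-42878843 / 1672320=-25.64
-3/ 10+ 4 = 37/ 10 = 3.70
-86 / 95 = -0.91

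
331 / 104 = 3.18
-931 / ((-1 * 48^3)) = 931 / 110592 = 0.01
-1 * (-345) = 345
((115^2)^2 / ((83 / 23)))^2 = 16182230942831640625 / 6889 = 2348995636933029.56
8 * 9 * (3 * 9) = 1944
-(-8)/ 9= 8/ 9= 0.89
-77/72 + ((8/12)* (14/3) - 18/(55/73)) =-21.85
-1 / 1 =-1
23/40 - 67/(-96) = 611/480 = 1.27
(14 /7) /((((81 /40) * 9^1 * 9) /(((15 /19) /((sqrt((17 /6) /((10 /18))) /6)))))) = 0.03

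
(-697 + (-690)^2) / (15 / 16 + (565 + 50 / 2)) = 7606448 / 9455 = 804.49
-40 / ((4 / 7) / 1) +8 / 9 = -622 / 9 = -69.11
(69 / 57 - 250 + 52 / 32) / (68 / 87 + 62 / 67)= -218989701 / 1512400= -144.80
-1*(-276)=276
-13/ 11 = -1.18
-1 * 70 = -70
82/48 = 41/24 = 1.71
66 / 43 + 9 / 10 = 1047 / 430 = 2.43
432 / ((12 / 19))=684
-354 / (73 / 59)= -20886 / 73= -286.11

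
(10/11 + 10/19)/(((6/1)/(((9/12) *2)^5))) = 6075/3344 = 1.82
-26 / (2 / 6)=-78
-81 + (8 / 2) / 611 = -49487 / 611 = -80.99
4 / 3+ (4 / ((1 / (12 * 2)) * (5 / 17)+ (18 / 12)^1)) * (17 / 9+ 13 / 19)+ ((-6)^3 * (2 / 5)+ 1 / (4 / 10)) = -75.76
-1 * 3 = -3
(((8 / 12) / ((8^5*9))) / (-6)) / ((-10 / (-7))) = -7 / 26542080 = -0.00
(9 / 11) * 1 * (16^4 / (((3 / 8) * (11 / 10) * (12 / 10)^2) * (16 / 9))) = 6144000 / 121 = 50776.86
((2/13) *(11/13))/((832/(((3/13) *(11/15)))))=0.00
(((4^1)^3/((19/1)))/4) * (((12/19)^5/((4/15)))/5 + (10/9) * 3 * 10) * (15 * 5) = 99267908800/47045881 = 2110.02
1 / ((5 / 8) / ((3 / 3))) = 8 / 5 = 1.60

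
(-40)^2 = 1600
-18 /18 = -1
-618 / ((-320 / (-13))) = -4017 / 160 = -25.11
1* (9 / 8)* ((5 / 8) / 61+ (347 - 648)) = -1321947 / 3904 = -338.61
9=9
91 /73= 1.25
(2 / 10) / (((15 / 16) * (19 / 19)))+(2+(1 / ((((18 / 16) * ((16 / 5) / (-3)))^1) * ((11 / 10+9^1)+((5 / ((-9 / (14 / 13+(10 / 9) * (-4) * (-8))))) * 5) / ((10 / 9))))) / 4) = 63374237 / 28599900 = 2.22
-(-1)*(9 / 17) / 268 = 9 / 4556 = 0.00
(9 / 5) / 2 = 9 / 10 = 0.90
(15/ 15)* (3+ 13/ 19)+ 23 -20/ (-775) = 78661/ 2945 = 26.71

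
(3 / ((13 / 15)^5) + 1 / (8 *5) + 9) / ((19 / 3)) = 675485319 / 282182680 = 2.39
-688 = -688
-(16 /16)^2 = -1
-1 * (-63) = 63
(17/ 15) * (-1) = -17/ 15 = -1.13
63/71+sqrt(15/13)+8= sqrt(195)/13+631/71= 9.96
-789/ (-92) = 789/ 92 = 8.58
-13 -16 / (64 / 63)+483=1817 / 4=454.25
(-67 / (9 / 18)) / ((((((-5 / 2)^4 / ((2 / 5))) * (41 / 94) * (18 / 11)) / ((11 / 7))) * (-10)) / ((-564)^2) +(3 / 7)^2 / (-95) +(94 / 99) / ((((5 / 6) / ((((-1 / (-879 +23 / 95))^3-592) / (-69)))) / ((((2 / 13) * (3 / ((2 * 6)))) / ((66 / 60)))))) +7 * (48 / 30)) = -8012158994871535989841513597440 / 689911395909934749201086525129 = -11.61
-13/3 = -4.33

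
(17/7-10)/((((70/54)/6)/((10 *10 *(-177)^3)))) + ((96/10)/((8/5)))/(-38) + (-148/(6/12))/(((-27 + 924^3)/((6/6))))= 14272832812700937788545/734455656207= 19433212464.33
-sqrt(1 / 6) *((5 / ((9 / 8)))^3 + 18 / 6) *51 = -1125179 *sqrt(6) / 1458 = -1890.34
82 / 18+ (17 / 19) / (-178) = 138509 / 30438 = 4.55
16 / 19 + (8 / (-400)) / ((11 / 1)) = 8781 / 10450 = 0.84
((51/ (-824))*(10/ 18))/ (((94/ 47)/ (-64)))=340/ 309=1.10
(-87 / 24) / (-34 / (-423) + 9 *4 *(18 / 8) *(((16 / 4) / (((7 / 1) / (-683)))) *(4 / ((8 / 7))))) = 12267 / 374425792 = 0.00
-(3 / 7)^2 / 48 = -3 / 784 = -0.00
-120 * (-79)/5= 1896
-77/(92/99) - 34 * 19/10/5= -220291/2300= -95.78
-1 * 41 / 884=-41 / 884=-0.05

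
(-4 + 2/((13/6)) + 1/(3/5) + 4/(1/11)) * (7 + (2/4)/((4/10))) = 18271/52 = 351.37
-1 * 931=-931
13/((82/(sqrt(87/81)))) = 13 * sqrt(87)/738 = 0.16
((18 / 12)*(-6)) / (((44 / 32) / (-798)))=5223.27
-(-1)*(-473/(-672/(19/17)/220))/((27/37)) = 237.17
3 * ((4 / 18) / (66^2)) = 1 / 6534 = 0.00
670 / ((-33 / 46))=-30820 / 33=-933.94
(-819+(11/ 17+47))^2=171950769/ 289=594985.36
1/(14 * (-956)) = -1/13384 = -0.00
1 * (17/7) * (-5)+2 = -71/7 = -10.14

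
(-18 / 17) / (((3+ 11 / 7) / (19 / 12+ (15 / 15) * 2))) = -0.83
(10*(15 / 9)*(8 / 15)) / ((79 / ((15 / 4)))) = 100 / 237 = 0.42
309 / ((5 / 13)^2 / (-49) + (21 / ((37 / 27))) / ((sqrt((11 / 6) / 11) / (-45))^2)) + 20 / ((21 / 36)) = 13692236046711 / 399337554875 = 34.29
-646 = -646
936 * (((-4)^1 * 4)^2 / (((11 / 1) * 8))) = 29952 / 11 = 2722.91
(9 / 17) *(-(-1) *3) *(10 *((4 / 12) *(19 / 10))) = 171 / 17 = 10.06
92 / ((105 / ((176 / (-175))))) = -16192 / 18375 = -0.88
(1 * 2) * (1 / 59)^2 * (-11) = -22 / 3481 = -0.01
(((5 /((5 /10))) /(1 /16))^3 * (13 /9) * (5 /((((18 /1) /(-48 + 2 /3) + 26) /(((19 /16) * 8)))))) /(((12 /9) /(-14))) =-628526080000 /5457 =-115177951.26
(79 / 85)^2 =0.86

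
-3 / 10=-0.30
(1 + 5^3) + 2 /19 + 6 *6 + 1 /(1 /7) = 3213 /19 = 169.11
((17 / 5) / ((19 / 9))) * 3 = 459 / 95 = 4.83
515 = 515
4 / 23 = 0.17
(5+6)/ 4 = 2.75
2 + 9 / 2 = 13 / 2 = 6.50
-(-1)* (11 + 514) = 525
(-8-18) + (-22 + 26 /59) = -2806 /59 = -47.56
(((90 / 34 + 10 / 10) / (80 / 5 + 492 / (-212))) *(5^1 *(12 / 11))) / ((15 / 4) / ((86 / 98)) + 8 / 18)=61040736 / 198020845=0.31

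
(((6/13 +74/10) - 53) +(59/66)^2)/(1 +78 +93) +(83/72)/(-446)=-0.26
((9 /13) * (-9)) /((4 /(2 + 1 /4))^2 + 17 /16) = -104976 /71149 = -1.48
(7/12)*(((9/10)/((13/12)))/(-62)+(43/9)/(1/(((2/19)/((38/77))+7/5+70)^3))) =261989660523105455059/255953115580500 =1023584.57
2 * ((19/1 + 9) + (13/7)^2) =3082/49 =62.90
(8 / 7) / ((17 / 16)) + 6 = 842 / 119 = 7.08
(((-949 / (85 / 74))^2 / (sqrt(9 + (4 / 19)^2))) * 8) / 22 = 374808521776 * sqrt(3265) / 259485875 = 82534.84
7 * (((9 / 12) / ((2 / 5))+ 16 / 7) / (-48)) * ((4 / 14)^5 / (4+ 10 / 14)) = -233 / 950796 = -0.00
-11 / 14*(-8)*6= 264 / 7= 37.71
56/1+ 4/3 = 172/3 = 57.33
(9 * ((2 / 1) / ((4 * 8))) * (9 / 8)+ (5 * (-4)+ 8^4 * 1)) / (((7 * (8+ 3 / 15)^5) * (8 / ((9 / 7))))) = 14675878125 / 5813200741376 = 0.00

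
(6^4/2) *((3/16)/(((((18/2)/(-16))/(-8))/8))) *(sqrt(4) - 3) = -13824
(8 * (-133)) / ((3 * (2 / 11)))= -5852 / 3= -1950.67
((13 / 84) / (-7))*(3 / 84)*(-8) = 13 / 2058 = 0.01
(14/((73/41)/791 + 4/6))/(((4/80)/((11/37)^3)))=36259155240/3296547893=11.00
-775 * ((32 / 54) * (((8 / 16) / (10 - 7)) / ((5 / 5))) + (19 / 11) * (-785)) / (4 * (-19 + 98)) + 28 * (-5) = 896803085 / 281556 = 3185.17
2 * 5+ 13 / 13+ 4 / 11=125 / 11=11.36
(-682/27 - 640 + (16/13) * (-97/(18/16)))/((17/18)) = -541508/663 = -816.75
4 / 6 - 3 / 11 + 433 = 14302 / 33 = 433.39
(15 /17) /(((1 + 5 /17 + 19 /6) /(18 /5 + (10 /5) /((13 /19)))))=7632 /5915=1.29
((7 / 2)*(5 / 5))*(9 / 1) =63 / 2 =31.50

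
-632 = -632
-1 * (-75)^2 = -5625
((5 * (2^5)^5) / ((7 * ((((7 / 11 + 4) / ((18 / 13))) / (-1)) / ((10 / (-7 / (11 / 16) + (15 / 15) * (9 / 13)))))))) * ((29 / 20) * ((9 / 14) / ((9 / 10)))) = 8830687641600 / 1130381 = 7812133.82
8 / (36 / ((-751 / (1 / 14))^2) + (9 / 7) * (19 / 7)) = 7896014 / 3444435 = 2.29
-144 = -144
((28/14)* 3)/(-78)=-1/13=-0.08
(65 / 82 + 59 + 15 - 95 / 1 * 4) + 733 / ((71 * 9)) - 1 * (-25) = -14622197 / 52398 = -279.06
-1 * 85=-85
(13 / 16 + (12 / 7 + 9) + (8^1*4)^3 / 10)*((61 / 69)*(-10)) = -37443081 / 1288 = -29070.72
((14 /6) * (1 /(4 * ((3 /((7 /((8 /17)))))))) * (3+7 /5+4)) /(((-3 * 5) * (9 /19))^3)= -0.07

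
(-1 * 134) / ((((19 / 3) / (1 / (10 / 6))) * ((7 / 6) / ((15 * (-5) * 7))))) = 5712.63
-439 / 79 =-5.56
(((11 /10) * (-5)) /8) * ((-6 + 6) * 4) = 0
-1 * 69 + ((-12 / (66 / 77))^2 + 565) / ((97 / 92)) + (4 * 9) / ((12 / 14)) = 694.77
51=51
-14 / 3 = -4.67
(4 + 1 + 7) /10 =6 /5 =1.20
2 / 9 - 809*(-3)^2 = -65527 / 9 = -7280.78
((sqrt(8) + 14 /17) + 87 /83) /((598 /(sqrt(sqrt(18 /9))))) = 2^(1 /4)*(2641 + 2822*sqrt(2)) /843778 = 0.01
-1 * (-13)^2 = -169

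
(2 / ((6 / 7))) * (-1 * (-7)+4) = 77 / 3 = 25.67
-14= -14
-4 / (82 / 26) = -52 / 41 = -1.27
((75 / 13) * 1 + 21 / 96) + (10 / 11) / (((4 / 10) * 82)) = 1128641 / 187616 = 6.02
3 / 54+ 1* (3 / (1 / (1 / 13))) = 67 / 234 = 0.29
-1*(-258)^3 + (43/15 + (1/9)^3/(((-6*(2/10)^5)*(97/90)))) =2023984516486/117855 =17173514.20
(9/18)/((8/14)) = 7/8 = 0.88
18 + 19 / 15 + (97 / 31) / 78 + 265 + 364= 7838029 / 12090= 648.31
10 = 10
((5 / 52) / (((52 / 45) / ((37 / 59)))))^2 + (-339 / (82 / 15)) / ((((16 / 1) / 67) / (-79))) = 21407222765811465 / 1043521147136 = 20514.41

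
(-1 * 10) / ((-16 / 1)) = 5 / 8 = 0.62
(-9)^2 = 81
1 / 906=0.00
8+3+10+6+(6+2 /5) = 167 /5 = 33.40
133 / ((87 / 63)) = 2793 / 29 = 96.31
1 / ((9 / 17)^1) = 17 / 9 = 1.89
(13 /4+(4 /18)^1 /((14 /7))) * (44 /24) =1331 /216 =6.16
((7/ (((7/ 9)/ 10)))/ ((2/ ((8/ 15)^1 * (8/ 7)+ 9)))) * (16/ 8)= 6054/ 7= 864.86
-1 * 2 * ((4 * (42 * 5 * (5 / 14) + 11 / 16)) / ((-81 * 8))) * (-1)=-1211 / 1296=-0.93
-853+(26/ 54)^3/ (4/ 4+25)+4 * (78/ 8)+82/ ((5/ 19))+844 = 67237973/ 196830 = 341.60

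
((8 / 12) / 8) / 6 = 1 / 72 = 0.01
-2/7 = -0.29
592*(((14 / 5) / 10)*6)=24864 / 25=994.56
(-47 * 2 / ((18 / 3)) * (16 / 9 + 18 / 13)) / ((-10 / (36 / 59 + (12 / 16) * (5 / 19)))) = 2098973 / 524628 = 4.00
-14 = -14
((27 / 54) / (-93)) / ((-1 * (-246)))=-1 / 45756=-0.00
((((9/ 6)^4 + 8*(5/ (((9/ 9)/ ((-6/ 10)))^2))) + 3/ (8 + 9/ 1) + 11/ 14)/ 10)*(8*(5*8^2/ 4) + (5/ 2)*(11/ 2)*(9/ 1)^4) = 14132700569/ 76160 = 185565.92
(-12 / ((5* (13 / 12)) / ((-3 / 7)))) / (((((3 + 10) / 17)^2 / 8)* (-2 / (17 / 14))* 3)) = -1414944 / 538265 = -2.63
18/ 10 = 9/ 5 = 1.80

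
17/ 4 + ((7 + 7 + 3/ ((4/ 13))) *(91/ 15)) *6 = 3475/ 4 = 868.75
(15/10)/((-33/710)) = -355/11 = -32.27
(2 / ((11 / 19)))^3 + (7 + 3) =68182 / 1331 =51.23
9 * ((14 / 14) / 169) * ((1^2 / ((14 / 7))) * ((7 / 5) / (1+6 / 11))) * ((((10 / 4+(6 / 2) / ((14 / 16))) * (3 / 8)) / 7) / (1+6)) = 24651 / 22524320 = 0.00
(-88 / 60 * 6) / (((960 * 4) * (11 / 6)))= -0.00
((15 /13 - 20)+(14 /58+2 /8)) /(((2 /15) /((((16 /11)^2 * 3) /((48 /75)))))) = -62277750 /45617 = -1365.23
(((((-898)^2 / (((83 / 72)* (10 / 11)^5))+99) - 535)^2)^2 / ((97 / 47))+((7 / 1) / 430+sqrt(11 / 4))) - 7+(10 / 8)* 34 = sqrt(11) / 2+14712563717531936033817757488834306766223438495881 / 18877855004405975341796875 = 779355690257082389924914.70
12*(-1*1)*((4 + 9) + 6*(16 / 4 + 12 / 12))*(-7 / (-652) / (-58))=903 / 9454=0.10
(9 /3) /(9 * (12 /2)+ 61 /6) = 18 /385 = 0.05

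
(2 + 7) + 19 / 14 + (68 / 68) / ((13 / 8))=1997 / 182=10.97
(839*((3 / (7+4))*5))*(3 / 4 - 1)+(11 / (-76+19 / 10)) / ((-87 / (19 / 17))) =-725910545 / 2537964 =-286.02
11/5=2.20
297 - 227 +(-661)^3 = -288804711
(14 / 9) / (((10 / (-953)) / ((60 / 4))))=-6671 / 3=-2223.67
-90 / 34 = -2.65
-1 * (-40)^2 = -1600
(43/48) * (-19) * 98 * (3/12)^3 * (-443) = 17734619/1536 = 11545.98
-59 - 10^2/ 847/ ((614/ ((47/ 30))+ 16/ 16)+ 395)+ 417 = 2807265133/ 7841526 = 358.00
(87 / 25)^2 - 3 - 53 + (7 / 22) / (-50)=-1207139 / 27500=-43.90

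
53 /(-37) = -53 /37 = -1.43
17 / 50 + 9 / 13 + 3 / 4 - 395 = -511183 / 1300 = -393.22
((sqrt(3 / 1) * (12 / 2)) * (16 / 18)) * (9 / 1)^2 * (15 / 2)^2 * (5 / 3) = 40500 * sqrt(3) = 70148.06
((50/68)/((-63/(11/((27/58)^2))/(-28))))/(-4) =-462550/111537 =-4.15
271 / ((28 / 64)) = 4336 / 7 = 619.43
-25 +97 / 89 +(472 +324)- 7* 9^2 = 18253 / 89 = 205.09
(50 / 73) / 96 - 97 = -96.99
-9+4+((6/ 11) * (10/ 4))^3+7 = 6037/ 1331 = 4.54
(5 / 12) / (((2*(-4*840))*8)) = -1 / 129024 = -0.00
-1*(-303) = 303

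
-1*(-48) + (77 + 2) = 127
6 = 6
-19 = -19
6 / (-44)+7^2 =48.86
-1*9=-9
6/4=3/2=1.50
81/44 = 1.84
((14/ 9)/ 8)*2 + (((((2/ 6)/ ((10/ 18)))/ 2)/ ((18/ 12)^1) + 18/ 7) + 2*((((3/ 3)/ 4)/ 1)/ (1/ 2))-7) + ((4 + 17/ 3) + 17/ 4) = 13957/ 1260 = 11.08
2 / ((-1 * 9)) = -2 / 9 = -0.22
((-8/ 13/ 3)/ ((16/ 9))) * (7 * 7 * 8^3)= -37632/ 13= -2894.77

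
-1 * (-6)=6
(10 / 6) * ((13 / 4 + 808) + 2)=16265 / 12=1355.42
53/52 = 1.02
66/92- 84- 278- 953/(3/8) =-400561/138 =-2902.62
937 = 937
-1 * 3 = -3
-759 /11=-69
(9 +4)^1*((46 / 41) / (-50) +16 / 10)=21021 / 1025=20.51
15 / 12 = 5 / 4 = 1.25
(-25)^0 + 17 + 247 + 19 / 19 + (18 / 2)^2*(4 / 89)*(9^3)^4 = 1028170447679.98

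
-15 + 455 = 440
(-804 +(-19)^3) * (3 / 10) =-2298.90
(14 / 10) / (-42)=-1 / 30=-0.03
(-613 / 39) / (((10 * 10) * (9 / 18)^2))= -613 / 975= -0.63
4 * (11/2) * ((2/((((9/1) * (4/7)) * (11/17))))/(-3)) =-4.41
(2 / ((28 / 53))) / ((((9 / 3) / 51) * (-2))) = -901 / 28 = -32.18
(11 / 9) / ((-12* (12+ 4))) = -0.01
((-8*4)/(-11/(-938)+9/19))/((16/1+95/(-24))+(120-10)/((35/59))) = -95811072/286996925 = -0.33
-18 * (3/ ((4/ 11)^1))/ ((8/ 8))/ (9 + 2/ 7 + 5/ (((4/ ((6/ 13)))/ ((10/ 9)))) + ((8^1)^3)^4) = -81081/ 37520834303276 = -0.00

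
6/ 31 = 0.19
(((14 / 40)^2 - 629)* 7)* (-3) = 5282571 / 400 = 13206.43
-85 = -85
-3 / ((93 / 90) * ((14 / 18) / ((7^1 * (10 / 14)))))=-4050 / 217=-18.66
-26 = -26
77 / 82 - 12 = -907 / 82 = -11.06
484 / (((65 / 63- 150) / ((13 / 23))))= -1.84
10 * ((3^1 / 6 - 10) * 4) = -380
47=47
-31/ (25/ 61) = -1891/ 25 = -75.64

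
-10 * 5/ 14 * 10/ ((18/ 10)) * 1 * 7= -1250/ 9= -138.89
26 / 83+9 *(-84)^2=63504.31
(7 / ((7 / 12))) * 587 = 7044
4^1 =4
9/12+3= 15/4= 3.75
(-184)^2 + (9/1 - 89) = 33776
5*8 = 40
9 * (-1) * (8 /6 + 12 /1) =-120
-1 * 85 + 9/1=-76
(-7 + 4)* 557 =-1671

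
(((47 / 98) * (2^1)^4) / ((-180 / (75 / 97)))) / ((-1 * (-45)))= -94 / 128331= -0.00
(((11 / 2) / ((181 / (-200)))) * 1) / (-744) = 275 / 33666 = 0.01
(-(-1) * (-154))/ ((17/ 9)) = -1386/ 17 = -81.53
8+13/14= 8.93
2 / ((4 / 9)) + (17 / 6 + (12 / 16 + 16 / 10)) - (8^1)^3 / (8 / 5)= -310.32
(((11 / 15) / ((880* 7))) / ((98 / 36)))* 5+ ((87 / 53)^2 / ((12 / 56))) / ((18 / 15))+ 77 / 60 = 11.76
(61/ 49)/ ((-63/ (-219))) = 4453/ 1029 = 4.33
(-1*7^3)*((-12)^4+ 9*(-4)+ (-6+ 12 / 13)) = -92278662 / 13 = -7098358.62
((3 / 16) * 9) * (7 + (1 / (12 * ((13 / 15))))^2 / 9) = 511131 / 43264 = 11.81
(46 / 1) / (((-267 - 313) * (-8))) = 23 / 2320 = 0.01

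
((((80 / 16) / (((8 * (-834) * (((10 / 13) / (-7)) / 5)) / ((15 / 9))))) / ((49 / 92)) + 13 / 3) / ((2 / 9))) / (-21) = -311051 / 326928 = -0.95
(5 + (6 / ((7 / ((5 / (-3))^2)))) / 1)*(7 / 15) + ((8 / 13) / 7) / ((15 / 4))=3.47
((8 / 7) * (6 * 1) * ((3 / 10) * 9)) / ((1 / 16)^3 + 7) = 2654208 / 1003555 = 2.64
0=0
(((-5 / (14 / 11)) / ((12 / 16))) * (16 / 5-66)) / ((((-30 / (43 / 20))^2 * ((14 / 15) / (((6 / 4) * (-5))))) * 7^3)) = -3193223 / 80673600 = -0.04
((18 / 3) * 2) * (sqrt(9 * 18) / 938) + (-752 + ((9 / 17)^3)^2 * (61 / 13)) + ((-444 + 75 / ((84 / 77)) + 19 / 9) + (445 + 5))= -7625459944649 / 11296382292 + 54 * sqrt(2) / 469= -674.87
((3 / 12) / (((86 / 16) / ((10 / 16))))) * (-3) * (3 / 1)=-45 / 172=-0.26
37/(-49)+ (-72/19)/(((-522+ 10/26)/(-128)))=-10637635/6313111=-1.69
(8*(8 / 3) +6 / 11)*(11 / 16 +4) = 9025 / 88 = 102.56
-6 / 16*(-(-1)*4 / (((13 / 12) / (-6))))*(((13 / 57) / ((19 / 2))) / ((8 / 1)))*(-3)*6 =-162 / 361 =-0.45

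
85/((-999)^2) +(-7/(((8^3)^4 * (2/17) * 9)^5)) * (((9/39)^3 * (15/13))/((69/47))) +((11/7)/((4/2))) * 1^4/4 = 132676387811695250457758535434808092715887129243862828962248784134861/675150687553964442354050235852003017722821678505382971438765877231616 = 0.20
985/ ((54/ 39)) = 12805/ 18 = 711.39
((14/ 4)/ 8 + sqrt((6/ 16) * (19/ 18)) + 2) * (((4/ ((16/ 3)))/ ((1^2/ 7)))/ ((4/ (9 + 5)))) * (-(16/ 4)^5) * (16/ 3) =-244608 - 25088 * sqrt(57)/ 3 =-307744.75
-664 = -664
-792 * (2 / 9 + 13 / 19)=-13640 / 19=-717.89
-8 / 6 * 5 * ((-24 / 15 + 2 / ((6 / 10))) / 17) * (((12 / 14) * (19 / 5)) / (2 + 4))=-1976 / 5355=-0.37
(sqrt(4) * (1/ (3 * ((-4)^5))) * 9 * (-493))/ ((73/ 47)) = 69513/ 37376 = 1.86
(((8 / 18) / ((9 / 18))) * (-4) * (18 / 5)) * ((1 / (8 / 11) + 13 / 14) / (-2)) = 516 / 35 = 14.74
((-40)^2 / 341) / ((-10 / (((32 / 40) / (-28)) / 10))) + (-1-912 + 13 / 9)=-97914596 / 107415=-911.55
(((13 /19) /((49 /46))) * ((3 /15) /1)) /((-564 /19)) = -0.00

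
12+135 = 147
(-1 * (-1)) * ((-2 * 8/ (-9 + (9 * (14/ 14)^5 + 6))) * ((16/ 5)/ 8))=-16/ 15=-1.07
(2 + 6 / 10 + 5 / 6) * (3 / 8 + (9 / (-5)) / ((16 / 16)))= -1957 / 400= -4.89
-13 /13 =-1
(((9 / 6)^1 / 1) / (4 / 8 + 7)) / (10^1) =1 / 50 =0.02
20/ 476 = 5/ 119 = 0.04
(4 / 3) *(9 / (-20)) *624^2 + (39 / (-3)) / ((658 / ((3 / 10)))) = -1537256487 / 6580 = -233625.61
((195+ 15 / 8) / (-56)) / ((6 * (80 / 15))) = -225 / 2048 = -0.11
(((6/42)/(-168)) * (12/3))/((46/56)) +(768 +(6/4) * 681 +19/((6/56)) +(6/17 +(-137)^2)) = 113509861/5474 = 20736.18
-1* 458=-458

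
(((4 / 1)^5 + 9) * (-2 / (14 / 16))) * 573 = -9470544 / 7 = -1352934.86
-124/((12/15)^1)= -155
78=78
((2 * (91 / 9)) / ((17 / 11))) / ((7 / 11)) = 3146 / 153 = 20.56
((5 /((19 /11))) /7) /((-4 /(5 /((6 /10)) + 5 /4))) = -6325 /6384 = -0.99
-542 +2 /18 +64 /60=-540.82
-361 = -361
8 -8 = 0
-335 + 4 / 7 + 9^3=2762 / 7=394.57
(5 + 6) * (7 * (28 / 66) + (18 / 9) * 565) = 37388 / 3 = 12462.67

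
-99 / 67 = -1.48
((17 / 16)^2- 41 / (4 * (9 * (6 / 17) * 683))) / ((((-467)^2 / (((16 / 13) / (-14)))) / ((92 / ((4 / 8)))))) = -122064335 / 1463927646636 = -0.00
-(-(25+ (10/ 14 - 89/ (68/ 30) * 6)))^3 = -9244333.54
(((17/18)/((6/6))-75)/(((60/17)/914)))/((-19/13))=134629001/10260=13121.73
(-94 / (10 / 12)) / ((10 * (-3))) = 94 / 25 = 3.76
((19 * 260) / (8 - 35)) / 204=-1235 / 1377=-0.90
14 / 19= 0.74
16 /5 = 3.20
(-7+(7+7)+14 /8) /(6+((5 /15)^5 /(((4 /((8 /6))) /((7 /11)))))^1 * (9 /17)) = 530145 /363556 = 1.46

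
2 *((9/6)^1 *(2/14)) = 3/7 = 0.43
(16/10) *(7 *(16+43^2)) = 20888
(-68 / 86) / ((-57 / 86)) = 68 / 57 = 1.19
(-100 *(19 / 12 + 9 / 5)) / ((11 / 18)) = -6090 / 11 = -553.64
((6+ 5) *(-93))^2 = 1046529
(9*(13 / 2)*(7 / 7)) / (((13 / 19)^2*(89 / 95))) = 308655 / 2314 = 133.39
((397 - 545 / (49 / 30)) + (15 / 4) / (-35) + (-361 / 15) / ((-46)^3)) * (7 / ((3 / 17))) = 76888562183 / 30660840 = 2507.71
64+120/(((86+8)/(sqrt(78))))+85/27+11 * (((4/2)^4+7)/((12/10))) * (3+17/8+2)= 60 * sqrt(78)/47+677953/432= 1580.61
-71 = -71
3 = 3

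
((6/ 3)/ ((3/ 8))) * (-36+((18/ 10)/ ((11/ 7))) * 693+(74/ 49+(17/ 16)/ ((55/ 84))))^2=67286862962449/ 21789075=3088100.94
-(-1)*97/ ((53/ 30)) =2910/ 53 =54.91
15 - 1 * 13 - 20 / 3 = -14 / 3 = -4.67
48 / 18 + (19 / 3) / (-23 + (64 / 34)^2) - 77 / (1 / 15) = -19444202 / 16869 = -1152.66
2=2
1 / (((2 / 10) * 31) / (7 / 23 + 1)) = 150 / 713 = 0.21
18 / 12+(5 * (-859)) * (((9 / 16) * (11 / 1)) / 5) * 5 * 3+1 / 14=-8929129 / 112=-79724.37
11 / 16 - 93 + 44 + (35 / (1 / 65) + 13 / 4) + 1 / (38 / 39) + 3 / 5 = 2231.56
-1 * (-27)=27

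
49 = 49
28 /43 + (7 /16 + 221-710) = -487.91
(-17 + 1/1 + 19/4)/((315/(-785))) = 785/28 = 28.04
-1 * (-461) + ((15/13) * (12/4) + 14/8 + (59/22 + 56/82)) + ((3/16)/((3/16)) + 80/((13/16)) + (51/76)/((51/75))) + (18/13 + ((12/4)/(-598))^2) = 1750974489607/3064308676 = 571.41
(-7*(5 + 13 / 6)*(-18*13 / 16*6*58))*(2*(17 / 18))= 1929109 / 4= 482277.25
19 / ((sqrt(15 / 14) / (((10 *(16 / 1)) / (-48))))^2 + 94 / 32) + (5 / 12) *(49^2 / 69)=29206415 / 1406772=20.76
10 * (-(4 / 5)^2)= -32 / 5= -6.40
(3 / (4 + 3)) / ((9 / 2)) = 0.10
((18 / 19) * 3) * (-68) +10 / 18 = -32953 / 171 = -192.71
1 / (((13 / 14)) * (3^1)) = 14 / 39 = 0.36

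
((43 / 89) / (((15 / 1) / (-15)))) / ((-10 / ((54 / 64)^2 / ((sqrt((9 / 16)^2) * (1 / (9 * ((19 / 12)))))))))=198531 / 227840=0.87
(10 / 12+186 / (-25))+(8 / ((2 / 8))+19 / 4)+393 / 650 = 119917 / 3900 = 30.75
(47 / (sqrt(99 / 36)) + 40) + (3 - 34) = 9 + 94*sqrt(11) / 11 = 37.34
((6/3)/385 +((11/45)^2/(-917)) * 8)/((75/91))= 0.01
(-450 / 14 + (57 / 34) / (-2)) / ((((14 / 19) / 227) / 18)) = -609388083 / 3332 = -182889.58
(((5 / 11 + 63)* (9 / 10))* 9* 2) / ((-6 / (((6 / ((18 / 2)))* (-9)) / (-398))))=-28269 / 10945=-2.58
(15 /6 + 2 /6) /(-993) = -17 /5958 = -0.00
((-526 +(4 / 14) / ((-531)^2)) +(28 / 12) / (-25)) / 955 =-25959115363 / 47122732125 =-0.55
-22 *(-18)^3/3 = 42768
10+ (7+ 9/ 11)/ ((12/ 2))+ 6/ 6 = 406/ 33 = 12.30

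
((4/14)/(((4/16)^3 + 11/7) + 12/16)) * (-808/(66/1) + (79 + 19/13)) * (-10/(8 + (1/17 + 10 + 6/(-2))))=-2487610/449163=-5.54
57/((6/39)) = 741/2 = 370.50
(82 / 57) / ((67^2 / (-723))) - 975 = -83178487 / 85291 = -975.23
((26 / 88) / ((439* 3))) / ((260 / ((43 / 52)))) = 43 / 60265920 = 0.00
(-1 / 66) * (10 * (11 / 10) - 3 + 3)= -1 / 6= -0.17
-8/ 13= -0.62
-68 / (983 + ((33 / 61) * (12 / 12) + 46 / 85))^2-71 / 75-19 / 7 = -4170044658767861 / 1139038218550575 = -3.66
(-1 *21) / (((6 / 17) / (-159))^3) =15360086721 / 8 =1920010840.12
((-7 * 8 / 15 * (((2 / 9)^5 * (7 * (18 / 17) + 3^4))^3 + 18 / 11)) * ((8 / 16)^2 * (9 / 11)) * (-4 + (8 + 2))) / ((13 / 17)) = -699385467266756984 / 71328677775362865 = -9.81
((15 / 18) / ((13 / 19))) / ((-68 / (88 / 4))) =-1045 / 2652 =-0.39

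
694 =694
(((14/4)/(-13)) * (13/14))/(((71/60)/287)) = -60.63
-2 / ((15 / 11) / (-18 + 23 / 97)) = 37906 / 1455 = 26.05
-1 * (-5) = 5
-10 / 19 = -0.53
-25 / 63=-0.40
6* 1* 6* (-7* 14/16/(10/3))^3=-28588707/128000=-223.35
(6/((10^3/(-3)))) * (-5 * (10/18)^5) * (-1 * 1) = -0.00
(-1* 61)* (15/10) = -183/2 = -91.50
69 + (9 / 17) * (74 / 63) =8285 / 119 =69.62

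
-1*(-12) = 12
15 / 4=3.75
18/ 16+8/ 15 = 1.66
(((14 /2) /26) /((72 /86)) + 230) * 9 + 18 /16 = 107849 /52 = 2074.02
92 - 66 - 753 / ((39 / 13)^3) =-1.89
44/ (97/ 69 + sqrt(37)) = -73623/ 41687 + 52371 * sqrt(37)/ 41687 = 5.88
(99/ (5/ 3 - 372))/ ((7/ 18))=-486/ 707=-0.69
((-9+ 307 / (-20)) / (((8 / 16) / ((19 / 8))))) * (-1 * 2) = 9253 / 40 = 231.32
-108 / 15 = -36 / 5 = -7.20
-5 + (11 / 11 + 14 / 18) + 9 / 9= -20 / 9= -2.22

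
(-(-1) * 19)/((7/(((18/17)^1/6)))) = 57/119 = 0.48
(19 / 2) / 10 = 19 / 20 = 0.95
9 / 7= 1.29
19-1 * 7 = 12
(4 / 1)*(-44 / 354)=-88 / 177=-0.50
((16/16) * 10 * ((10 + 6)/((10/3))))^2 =2304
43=43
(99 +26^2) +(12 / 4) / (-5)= 774.40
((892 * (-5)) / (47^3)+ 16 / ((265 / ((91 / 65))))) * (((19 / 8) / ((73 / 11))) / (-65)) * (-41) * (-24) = -147010003932 / 652748178875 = -0.23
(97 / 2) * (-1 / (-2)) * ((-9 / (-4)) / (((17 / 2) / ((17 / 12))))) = 291 / 32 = 9.09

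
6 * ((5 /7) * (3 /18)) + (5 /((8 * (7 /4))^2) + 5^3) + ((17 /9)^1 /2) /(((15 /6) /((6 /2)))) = 373007 /2940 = 126.87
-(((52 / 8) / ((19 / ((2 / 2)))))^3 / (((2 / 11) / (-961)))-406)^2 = -4594203093863601 / 12043745536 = -381459.66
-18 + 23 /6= -85 /6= -14.17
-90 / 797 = -0.11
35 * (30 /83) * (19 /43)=19950 /3569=5.59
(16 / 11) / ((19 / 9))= 144 / 209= 0.69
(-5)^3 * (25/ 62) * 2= -3125/ 31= -100.81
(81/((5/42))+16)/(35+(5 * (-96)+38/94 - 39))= -163654/113645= -1.44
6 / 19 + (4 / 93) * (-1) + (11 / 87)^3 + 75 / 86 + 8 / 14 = 401212065505 / 233490676734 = 1.72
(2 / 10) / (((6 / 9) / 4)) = 6 / 5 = 1.20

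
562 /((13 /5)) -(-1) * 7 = 2901 /13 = 223.15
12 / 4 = 3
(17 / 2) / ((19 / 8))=68 / 19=3.58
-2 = -2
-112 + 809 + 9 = 706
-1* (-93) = 93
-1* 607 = -607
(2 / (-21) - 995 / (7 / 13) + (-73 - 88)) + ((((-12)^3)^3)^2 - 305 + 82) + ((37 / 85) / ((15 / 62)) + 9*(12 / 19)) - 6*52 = 4514651741106114804899077 / 169575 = 26623333280885241367.53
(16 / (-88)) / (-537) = 2 / 5907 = 0.00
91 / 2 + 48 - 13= 80.50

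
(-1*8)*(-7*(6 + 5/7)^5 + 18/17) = 764156.48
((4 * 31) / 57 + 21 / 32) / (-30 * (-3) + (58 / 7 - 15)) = 36155 / 1063392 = 0.03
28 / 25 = 1.12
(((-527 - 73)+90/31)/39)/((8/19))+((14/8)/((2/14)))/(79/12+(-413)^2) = -119979216841/3299614084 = -36.36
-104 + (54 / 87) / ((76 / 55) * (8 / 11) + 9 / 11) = -3315758 / 31987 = -103.66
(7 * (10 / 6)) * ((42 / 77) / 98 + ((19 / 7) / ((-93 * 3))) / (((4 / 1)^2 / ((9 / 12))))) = 81965 / 1374912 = 0.06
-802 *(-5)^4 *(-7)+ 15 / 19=66666265 / 19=3508750.79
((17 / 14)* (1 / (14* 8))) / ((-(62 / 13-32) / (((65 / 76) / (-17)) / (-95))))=169 / 801523968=0.00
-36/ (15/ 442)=-5304/ 5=-1060.80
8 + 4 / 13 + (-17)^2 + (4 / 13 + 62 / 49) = 190387 / 637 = 298.88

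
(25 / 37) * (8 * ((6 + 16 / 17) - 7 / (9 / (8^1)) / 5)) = 30.79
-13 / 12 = -1.08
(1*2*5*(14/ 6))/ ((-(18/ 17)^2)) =-10115/ 486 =-20.81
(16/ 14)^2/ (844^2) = 4/ 2181529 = 0.00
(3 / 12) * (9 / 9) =1 / 4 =0.25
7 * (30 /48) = 35 /8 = 4.38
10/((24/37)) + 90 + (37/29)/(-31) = 1136791/10788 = 105.38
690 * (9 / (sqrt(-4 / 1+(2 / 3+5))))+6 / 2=3+1242 * sqrt(15)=4813.25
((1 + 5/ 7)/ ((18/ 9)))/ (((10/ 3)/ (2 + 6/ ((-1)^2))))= 72/ 35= 2.06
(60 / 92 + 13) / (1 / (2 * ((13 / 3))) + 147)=8164 / 87975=0.09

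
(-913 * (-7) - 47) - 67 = 6277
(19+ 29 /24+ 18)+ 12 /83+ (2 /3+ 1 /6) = 78059 /1992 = 39.19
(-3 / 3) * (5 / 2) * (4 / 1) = -10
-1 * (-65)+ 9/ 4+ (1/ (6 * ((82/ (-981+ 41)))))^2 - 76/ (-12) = 4673869/ 60516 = 77.23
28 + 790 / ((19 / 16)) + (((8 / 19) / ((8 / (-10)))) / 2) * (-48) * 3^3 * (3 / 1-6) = -6268 / 19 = -329.89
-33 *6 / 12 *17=-561 / 2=-280.50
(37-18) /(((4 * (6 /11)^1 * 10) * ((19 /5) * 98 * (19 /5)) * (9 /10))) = 275 /402192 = 0.00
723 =723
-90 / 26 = -3.46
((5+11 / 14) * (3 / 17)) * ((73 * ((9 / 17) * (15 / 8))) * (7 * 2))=2394765 / 2312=1035.80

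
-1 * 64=-64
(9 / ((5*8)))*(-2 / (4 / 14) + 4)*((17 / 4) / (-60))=153 / 3200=0.05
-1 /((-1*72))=1 /72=0.01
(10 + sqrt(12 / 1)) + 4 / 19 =2 * sqrt(3) + 194 / 19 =13.67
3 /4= 0.75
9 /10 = 0.90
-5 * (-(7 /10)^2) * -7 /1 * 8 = -686 /5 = -137.20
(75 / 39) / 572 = 25 / 7436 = 0.00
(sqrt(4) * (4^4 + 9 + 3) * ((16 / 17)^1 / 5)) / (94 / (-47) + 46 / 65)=-27872 / 357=-78.07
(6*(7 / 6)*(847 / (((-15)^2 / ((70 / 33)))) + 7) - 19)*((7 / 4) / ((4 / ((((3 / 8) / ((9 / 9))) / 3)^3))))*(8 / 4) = 20293 / 138240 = 0.15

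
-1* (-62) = 62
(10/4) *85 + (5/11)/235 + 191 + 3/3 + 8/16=209386/517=405.00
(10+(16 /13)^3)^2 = 679436356 /4826809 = 140.76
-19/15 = -1.27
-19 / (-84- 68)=1 / 8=0.12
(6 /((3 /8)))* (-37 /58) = -296 /29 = -10.21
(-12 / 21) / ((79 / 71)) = -284 / 553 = -0.51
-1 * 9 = -9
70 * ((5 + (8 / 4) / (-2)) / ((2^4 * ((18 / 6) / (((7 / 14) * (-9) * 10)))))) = -262.50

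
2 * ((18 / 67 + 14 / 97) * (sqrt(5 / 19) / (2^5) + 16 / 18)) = 671 * sqrt(95) / 493924 + 42944 / 58491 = 0.75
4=4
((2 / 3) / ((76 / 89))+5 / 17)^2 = 4338889 / 3755844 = 1.16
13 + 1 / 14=183 / 14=13.07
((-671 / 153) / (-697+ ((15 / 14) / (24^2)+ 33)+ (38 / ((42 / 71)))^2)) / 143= -382592 / 43195148581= -0.00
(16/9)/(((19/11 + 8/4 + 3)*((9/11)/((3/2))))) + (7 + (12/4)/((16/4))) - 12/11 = 314003/43956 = 7.14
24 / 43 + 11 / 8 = 665 / 344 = 1.93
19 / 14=1.36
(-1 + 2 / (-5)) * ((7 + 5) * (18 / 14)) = -108 / 5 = -21.60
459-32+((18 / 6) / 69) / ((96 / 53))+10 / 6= 946549 / 2208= 428.69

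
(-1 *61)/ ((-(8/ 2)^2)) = 61/ 16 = 3.81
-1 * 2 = -2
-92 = -92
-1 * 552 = -552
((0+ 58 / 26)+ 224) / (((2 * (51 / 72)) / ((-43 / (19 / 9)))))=-803412 / 247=-3252.68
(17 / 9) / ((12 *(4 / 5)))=85 / 432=0.20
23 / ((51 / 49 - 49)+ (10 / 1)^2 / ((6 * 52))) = -87906 / 182075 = -0.48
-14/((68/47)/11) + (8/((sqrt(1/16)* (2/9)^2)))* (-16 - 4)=-444259/34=-13066.44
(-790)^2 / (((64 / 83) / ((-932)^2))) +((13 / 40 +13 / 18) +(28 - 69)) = 253096783788617 / 360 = 703046621635.05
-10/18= -0.56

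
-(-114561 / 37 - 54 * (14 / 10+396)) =4542831 / 185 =24555.84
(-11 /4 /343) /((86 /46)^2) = -5819 /2536828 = -0.00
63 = 63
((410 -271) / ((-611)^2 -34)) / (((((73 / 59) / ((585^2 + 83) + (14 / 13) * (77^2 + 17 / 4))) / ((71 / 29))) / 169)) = 68626347681697 / 1580497158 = 43420.73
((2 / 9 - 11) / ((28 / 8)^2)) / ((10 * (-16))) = 97 / 17640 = 0.01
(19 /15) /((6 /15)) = 19 /6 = 3.17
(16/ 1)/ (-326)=-8/ 163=-0.05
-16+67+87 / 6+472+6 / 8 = 2153 / 4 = 538.25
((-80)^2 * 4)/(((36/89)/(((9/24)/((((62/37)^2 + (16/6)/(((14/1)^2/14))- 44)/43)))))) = -7334828200/294689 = -24890.06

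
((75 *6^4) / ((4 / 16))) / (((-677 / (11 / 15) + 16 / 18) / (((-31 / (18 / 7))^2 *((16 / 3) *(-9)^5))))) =1761761777529600 / 91307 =19294925663.20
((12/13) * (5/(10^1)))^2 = 36/169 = 0.21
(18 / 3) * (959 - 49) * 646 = 3527160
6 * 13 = 78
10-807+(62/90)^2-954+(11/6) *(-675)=-12101503/4050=-2988.03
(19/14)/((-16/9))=-171/224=-0.76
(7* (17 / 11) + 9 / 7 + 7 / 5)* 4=20796 / 385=54.02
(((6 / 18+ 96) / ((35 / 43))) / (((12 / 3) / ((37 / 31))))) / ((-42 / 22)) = -18.50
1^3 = 1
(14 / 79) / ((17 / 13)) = 182 / 1343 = 0.14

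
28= 28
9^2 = 81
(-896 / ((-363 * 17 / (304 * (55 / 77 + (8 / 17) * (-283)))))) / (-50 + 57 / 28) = 1561305088 / 12808191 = 121.90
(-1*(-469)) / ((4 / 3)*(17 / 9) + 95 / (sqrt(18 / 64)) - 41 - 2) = 13840659 / 22198151 + 43307460*sqrt(2) / 22198151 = 3.38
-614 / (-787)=614 / 787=0.78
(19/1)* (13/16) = 247/16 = 15.44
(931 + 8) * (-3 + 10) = 6573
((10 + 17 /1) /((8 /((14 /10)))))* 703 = 132867 /40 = 3321.68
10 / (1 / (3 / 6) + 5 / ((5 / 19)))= 0.48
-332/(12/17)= -1411/3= -470.33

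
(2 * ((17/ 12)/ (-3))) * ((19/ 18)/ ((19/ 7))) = -119/ 324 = -0.37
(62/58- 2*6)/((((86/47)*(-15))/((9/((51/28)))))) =208586/105995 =1.97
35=35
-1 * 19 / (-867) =19 / 867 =0.02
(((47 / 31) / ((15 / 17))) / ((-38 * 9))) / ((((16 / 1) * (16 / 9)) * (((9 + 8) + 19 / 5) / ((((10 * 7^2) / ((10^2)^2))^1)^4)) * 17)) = -270945647 / 94089216000000000000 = -0.00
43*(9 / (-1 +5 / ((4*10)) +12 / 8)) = 619.20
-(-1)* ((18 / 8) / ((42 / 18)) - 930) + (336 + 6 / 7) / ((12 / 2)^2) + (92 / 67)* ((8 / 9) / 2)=-15517549 / 16884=-919.07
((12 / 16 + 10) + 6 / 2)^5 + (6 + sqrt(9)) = 503293591 / 1024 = 491497.65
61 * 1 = 61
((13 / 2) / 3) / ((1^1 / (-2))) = -13 / 3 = -4.33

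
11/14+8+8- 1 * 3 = 193/14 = 13.79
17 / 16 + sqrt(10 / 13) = sqrt(130) / 13 + 17 / 16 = 1.94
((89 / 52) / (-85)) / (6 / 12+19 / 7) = -0.01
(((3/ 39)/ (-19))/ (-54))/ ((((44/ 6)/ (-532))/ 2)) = -0.01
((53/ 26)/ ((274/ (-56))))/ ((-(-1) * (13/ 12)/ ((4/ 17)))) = -35616/ 393601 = -0.09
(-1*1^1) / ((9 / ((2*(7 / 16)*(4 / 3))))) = -7 / 54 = -0.13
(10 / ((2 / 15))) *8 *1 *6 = 3600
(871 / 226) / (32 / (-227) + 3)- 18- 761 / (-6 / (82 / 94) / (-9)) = -3489678358 / 3446839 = -1012.43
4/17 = 0.24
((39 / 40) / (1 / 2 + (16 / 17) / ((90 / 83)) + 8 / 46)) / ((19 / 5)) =686205 / 4123684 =0.17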